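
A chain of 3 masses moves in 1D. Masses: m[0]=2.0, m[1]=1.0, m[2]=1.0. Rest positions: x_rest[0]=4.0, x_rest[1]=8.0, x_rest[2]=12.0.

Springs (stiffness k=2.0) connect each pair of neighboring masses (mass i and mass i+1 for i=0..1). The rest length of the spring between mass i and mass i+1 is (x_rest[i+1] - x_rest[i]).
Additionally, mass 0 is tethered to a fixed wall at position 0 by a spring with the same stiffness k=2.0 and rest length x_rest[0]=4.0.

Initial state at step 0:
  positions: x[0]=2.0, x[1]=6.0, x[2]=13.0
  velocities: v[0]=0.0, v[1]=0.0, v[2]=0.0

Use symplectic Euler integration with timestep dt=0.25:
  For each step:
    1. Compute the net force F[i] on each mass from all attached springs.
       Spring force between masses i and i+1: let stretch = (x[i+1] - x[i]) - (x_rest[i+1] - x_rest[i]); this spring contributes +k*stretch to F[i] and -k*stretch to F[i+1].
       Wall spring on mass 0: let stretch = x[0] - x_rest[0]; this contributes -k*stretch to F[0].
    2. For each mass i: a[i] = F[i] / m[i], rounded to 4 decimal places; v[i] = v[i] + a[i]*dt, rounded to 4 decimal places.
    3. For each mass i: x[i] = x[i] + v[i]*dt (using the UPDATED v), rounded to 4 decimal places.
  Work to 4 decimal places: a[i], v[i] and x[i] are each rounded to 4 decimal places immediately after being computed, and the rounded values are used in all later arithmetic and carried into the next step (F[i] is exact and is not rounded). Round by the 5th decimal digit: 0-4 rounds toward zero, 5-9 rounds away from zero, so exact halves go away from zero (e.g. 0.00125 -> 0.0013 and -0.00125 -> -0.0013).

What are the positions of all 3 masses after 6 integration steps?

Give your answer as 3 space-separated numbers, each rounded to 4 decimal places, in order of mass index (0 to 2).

Answer: 4.5913 8.1771 9.7591

Derivation:
Step 0: x=[2.0000 6.0000 13.0000] v=[0.0000 0.0000 0.0000]
Step 1: x=[2.1250 6.3750 12.6250] v=[0.5000 1.5000 -1.5000]
Step 2: x=[2.3828 7.0000 11.9688] v=[1.0313 2.5000 -2.6250]
Step 3: x=[2.7803 7.6690 11.1915] v=[1.5899 2.6758 -3.1094]
Step 4: x=[3.3096 8.1672 10.4738] v=[2.1170 1.9927 -2.8707]
Step 5: x=[3.9356 8.3465 9.9678] v=[2.5040 0.7172 -2.0240]
Step 6: x=[4.5913 8.1771 9.7591] v=[2.6228 -0.6776 -0.8347]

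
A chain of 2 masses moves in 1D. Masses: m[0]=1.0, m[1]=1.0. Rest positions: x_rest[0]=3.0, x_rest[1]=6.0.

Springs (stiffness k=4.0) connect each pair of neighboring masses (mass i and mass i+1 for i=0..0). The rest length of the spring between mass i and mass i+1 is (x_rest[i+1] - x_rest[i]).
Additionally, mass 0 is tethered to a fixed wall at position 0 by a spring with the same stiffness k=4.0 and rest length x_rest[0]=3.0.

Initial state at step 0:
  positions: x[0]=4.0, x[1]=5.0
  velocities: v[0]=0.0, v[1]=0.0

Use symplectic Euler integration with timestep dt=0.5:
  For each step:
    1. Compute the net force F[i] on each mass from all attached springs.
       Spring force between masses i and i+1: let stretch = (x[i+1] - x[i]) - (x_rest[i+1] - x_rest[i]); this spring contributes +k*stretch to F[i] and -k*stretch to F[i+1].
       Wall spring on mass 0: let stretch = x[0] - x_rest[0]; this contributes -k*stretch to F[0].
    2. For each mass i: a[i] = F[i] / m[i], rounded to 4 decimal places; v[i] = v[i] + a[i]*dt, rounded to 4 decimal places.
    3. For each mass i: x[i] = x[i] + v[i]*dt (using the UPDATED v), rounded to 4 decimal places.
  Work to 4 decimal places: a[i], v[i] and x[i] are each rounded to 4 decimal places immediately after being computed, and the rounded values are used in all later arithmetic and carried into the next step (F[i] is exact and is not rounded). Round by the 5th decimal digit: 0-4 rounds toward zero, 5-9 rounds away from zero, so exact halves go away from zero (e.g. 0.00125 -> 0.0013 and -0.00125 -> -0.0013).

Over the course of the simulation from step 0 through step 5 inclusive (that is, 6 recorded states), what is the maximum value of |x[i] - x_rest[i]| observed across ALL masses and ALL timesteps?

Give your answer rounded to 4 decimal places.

Step 0: x=[4.0000 5.0000] v=[0.0000 0.0000]
Step 1: x=[1.0000 7.0000] v=[-6.0000 4.0000]
Step 2: x=[3.0000 6.0000] v=[4.0000 -2.0000]
Step 3: x=[5.0000 5.0000] v=[4.0000 -2.0000]
Step 4: x=[2.0000 7.0000] v=[-6.0000 4.0000]
Step 5: x=[2.0000 7.0000] v=[0.0000 0.0000]
Max displacement = 2.0000

Answer: 2.0000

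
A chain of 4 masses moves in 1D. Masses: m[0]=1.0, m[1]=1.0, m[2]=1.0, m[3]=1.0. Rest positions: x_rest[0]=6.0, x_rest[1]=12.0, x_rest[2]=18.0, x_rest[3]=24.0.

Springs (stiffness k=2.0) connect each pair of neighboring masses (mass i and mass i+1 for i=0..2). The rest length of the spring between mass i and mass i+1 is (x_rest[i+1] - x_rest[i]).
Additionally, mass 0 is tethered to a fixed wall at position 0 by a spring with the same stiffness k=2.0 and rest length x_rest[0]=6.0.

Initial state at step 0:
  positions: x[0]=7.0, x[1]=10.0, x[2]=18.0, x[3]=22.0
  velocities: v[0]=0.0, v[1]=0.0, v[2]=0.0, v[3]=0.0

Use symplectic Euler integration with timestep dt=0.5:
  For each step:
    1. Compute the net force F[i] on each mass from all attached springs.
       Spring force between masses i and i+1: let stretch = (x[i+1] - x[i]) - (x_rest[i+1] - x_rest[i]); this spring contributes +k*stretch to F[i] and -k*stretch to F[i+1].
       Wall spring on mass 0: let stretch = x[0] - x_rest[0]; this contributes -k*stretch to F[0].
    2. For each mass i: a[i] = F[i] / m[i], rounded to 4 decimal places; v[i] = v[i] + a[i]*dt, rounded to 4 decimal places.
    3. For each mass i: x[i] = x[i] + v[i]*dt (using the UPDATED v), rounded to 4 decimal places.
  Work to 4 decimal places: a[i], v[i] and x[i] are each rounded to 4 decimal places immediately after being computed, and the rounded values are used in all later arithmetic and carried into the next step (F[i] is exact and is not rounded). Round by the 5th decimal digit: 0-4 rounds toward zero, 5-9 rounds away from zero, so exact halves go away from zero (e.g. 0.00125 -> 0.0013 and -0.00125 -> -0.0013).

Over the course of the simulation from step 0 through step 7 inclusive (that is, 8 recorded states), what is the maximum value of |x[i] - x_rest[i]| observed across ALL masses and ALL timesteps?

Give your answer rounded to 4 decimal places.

Answer: 2.6250

Derivation:
Step 0: x=[7.0000 10.0000 18.0000 22.0000] v=[0.0000 0.0000 0.0000 0.0000]
Step 1: x=[5.0000 12.5000 16.0000 23.0000] v=[-4.0000 5.0000 -4.0000 2.0000]
Step 2: x=[4.2500 13.0000 15.7500 23.5000] v=[-1.5000 1.0000 -0.5000 1.0000]
Step 3: x=[5.7500 10.5000 18.0000 23.1250] v=[3.0000 -5.0000 4.5000 -0.7500]
Step 4: x=[6.7500 9.3750 19.0625 23.1875] v=[2.0000 -2.2500 2.1250 0.1250]
Step 5: x=[5.6875 11.7813 17.3438 24.1875] v=[-2.1250 4.8125 -3.4375 2.0000]
Step 6: x=[4.8282 13.9219 16.2657 24.7657] v=[-1.7187 4.2812 -2.1563 1.1563]
Step 7: x=[6.1016 12.6876 18.2657 24.0939] v=[2.5468 -2.4687 3.9999 -1.3437]
Max displacement = 2.6250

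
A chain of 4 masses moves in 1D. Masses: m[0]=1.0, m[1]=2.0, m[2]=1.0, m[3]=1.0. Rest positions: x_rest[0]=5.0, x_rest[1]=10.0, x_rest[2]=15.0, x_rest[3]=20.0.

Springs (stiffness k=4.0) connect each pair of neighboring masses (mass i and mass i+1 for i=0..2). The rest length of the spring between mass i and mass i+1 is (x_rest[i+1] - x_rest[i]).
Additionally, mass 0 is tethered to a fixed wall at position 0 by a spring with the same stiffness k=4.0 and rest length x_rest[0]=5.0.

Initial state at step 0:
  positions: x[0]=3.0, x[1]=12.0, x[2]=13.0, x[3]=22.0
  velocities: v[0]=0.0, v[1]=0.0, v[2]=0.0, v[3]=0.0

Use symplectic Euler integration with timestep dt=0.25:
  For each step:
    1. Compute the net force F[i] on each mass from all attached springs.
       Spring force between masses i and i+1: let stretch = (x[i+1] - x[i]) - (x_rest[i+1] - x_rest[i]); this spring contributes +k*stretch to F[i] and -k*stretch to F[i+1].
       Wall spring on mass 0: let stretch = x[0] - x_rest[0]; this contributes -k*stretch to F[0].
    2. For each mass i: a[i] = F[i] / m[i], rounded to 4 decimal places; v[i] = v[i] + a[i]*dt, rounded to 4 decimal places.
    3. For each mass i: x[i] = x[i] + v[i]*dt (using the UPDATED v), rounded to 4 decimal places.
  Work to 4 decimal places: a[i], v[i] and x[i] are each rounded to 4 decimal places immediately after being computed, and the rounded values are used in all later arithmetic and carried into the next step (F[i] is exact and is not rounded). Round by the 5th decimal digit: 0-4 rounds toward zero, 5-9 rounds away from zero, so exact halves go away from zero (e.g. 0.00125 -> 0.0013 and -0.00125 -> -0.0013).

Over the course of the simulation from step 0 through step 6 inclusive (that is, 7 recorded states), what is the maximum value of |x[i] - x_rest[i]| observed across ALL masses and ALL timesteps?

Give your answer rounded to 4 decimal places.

Answer: 3.6094

Derivation:
Step 0: x=[3.0000 12.0000 13.0000 22.0000] v=[0.0000 0.0000 0.0000 0.0000]
Step 1: x=[4.5000 11.0000 15.0000 21.0000] v=[6.0000 -4.0000 8.0000 -4.0000]
Step 2: x=[6.5000 9.6875 17.5000 19.7500] v=[8.0000 -5.2500 10.0000 -5.0000]
Step 3: x=[7.6719 8.9531 18.6094 19.1875] v=[4.6875 -2.9375 4.4375 -2.2500]
Step 4: x=[7.2461 9.2656 17.4492 19.7305] v=[-1.7032 1.2501 -4.6407 2.1719]
Step 5: x=[5.5137 10.3487 14.8135 20.9532] v=[-6.9298 4.3322 -10.5430 4.8906]
Step 6: x=[3.6116 11.3855 12.5965 21.8909] v=[-7.6085 4.1471 -8.8681 3.7509]
Max displacement = 3.6094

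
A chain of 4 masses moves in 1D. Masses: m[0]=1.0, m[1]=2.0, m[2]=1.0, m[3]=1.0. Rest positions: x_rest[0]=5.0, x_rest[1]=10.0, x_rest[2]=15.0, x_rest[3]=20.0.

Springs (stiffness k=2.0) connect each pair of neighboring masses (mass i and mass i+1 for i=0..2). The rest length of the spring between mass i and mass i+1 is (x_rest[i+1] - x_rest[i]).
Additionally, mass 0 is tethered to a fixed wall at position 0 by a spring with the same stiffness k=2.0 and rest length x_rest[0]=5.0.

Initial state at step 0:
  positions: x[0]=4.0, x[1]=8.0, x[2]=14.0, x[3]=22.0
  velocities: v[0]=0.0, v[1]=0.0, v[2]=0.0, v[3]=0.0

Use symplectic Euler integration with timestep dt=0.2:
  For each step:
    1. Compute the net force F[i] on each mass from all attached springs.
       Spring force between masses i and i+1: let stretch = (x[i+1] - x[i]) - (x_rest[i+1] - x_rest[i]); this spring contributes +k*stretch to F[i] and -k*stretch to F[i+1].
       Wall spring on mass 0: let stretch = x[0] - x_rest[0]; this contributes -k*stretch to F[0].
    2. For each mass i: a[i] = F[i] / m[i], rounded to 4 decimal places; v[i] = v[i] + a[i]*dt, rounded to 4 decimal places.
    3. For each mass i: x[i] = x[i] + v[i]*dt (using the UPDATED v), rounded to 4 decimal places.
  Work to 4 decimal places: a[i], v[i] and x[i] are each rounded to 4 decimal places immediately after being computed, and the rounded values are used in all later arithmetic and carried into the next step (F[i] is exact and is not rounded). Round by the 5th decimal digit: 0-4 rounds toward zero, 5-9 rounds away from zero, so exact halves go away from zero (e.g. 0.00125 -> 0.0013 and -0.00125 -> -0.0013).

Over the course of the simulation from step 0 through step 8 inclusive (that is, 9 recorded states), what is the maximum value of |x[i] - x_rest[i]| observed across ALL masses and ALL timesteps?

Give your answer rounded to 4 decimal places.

Answer: 2.0203

Derivation:
Step 0: x=[4.0000 8.0000 14.0000 22.0000] v=[0.0000 0.0000 0.0000 0.0000]
Step 1: x=[4.0000 8.0800 14.1600 21.7600] v=[0.0000 0.4000 0.8000 -1.2000]
Step 2: x=[4.0064 8.2400 14.4416 21.3120] v=[0.0320 0.8000 1.4080 -2.2400]
Step 3: x=[4.0310 8.4787 14.7767 20.7144] v=[0.1229 1.1936 1.6755 -2.9882]
Step 4: x=[4.0889 8.7914 15.0830 20.0417] v=[0.2896 1.5637 1.5314 -3.3633]
Step 5: x=[4.1959 9.1677 15.2826 19.3723] v=[0.5350 1.8815 0.9982 -3.3468]
Step 6: x=[4.3650 9.5897 15.3202 18.7758] v=[0.8454 2.1101 0.1881 -2.9827]
Step 7: x=[4.6029 10.0320 15.1758 18.3028] v=[1.1893 2.2113 -0.7219 -2.3649]
Step 8: x=[4.9069 10.4628 14.8701 17.9797] v=[1.5198 2.1542 -1.5286 -1.6157]
Max displacement = 2.0203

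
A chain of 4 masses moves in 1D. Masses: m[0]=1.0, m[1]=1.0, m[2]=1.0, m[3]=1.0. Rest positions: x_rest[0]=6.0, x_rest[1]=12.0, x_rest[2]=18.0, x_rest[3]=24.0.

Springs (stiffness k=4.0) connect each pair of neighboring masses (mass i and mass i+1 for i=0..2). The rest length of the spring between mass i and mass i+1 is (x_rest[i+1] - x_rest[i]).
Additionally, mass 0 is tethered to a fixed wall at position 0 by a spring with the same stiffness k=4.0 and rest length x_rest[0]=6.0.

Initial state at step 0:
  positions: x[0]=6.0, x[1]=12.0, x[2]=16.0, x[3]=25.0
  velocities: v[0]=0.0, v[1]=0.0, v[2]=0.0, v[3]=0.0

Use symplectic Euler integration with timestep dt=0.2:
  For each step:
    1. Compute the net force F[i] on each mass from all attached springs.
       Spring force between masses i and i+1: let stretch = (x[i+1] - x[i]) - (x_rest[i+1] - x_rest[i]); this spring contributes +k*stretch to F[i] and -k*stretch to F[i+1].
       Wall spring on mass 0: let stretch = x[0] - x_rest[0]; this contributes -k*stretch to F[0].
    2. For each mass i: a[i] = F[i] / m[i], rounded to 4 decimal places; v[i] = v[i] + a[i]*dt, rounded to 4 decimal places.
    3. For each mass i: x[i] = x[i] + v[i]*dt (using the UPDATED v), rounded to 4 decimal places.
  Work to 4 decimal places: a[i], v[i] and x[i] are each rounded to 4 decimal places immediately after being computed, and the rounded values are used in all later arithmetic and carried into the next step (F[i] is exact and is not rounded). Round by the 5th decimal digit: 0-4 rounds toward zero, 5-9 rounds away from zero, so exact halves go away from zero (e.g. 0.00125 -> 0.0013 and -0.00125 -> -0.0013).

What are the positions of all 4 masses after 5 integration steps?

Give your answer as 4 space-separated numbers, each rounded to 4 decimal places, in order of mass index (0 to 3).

Answer: 5.3655 11.9670 19.1067 22.7198

Derivation:
Step 0: x=[6.0000 12.0000 16.0000 25.0000] v=[0.0000 0.0000 0.0000 0.0000]
Step 1: x=[6.0000 11.6800 16.8000 24.5200] v=[0.0000 -1.6000 4.0000 -2.4000]
Step 2: x=[5.9488 11.2704 18.0160 23.7648] v=[-0.2560 -2.0480 6.0800 -3.7760]
Step 3: x=[5.7972 11.0886 19.0725 23.0498] v=[-0.7578 -0.9088 5.2826 -3.5750]
Step 4: x=[5.5647 11.3376 19.4880 22.6584] v=[-1.1624 1.2452 2.0773 -1.9568]
Step 5: x=[5.3655 11.9670 19.1067 22.7198] v=[-0.9958 3.1472 -1.9067 0.3069]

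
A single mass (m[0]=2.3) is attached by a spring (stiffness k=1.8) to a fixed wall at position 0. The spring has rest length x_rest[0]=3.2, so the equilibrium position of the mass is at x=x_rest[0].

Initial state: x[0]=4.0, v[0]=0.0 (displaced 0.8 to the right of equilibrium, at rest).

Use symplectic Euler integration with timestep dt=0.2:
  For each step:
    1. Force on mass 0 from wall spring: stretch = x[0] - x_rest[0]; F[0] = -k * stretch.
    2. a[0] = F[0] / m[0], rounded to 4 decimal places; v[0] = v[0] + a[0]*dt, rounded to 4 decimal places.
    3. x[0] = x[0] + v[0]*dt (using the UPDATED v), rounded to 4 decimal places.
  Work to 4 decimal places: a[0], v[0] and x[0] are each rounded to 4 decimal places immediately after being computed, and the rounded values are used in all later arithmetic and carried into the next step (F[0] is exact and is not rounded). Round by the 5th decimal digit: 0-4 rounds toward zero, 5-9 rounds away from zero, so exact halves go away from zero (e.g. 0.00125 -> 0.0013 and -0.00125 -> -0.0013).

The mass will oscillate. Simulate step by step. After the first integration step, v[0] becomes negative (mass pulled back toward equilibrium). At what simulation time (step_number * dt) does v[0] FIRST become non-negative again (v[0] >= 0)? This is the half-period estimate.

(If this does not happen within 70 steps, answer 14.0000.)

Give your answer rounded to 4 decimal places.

Answer: 3.6000

Derivation:
Step 0: x=[4.0000] v=[0.0000]
Step 1: x=[3.9750] v=[-0.1252]
Step 2: x=[3.9257] v=[-0.2465]
Step 3: x=[3.8537] v=[-0.3601]
Step 4: x=[3.7612] v=[-0.4624]
Step 5: x=[3.6512] v=[-0.5502]
Step 6: x=[3.5270] v=[-0.6208]
Step 7: x=[3.3926] v=[-0.6720]
Step 8: x=[3.2522] v=[-0.7021]
Step 9: x=[3.1101] v=[-0.7103]
Step 10: x=[2.9709] v=[-0.6962]
Step 11: x=[2.8388] v=[-0.6603]
Step 12: x=[2.7180] v=[-0.6038]
Step 13: x=[2.6123] v=[-0.5284]
Step 14: x=[2.5250] v=[-0.4364]
Step 15: x=[2.4589] v=[-0.3307]
Step 16: x=[2.4160] v=[-0.2147]
Step 17: x=[2.3976] v=[-0.0920]
Step 18: x=[2.4043] v=[0.0336]
First v>=0 after going negative at step 18, time=3.6000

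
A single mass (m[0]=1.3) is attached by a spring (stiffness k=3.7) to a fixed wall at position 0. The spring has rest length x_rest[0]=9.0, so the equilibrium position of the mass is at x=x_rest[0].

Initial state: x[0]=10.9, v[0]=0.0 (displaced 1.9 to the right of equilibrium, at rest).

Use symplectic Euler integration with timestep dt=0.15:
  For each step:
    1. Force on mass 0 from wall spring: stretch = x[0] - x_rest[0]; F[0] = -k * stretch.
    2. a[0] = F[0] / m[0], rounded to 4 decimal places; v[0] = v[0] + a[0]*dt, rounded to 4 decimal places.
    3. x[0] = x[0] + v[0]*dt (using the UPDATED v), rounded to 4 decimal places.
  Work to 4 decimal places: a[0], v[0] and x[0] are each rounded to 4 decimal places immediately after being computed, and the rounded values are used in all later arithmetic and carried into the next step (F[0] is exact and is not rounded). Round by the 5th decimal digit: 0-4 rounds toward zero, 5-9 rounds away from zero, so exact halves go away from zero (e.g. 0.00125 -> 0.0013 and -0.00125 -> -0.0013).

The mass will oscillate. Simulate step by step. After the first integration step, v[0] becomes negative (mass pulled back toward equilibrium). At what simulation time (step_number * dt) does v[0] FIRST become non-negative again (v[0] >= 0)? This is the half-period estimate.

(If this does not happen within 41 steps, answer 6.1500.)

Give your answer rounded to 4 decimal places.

Answer: 1.9500

Derivation:
Step 0: x=[10.9000] v=[0.0000]
Step 1: x=[10.7783] v=[-0.8112]
Step 2: x=[10.5427] v=[-1.5704]
Step 3: x=[10.2084] v=[-2.2290]
Step 4: x=[9.7967] v=[-2.7449]
Step 5: x=[9.3340] v=[-3.0850]
Step 6: x=[8.8499] v=[-3.2276]
Step 7: x=[8.3754] v=[-3.1635]
Step 8: x=[7.9409] v=[-2.8968]
Step 9: x=[7.5742] v=[-2.4446]
Step 10: x=[7.2988] v=[-1.8359]
Step 11: x=[7.1324] v=[-1.1096]
Step 12: x=[7.0856] v=[-0.3123]
Step 13: x=[7.1614] v=[0.5050]
First v>=0 after going negative at step 13, time=1.9500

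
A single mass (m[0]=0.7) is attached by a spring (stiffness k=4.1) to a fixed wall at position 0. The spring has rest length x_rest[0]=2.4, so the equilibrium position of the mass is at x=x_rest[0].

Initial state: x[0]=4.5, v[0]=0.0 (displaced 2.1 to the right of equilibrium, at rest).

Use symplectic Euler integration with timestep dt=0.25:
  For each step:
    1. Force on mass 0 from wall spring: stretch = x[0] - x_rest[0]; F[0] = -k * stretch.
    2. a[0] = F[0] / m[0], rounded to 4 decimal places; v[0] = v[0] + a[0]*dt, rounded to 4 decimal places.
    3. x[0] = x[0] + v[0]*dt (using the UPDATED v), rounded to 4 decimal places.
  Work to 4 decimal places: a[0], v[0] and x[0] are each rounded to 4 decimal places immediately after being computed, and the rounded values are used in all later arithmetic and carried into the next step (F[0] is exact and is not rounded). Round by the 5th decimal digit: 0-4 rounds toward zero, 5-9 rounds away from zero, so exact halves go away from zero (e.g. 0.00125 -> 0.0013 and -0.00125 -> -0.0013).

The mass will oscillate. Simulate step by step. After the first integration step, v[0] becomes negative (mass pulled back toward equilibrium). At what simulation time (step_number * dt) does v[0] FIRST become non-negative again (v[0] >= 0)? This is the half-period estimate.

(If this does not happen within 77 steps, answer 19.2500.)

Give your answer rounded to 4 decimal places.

Step 0: x=[4.5000] v=[0.0000]
Step 1: x=[3.7313] v=[-3.0750]
Step 2: x=[2.4752] v=[-5.0244]
Step 3: x=[1.1916] v=[-5.1345]
Step 4: x=[0.3503] v=[-3.3651]
Step 5: x=[0.2594] v=[-0.3638]
Step 6: x=[0.9521] v=[2.7707]
First v>=0 after going negative at step 6, time=1.5000

Answer: 1.5000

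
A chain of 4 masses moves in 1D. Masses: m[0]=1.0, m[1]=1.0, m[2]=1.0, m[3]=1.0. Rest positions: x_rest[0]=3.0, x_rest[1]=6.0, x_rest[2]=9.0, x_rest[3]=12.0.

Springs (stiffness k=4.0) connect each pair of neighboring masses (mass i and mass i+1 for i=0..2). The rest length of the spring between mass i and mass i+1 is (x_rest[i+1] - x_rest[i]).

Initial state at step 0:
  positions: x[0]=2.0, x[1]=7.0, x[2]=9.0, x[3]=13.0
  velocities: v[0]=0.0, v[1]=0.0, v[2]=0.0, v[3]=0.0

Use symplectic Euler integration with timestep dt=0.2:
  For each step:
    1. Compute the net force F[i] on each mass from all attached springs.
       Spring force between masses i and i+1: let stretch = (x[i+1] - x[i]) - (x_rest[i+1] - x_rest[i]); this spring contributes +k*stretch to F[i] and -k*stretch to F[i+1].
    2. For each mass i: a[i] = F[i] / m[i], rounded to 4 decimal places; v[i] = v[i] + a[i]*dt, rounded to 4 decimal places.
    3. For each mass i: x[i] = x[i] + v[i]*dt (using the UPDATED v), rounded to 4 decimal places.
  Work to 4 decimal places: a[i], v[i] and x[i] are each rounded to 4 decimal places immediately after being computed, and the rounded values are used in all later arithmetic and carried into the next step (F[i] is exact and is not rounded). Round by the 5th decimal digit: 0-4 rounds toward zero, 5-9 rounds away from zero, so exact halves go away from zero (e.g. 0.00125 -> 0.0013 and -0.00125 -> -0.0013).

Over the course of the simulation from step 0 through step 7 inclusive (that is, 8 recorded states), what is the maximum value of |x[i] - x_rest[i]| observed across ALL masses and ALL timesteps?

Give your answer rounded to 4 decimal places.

Answer: 1.0265

Derivation:
Step 0: x=[2.0000 7.0000 9.0000 13.0000] v=[0.0000 0.0000 0.0000 0.0000]
Step 1: x=[2.3200 6.5200 9.3200 12.8400] v=[1.6000 -2.4000 1.6000 -0.8000]
Step 2: x=[2.8320 5.8160 9.7552 12.5968] v=[2.5600 -3.5200 2.1760 -1.2160]
Step 3: x=[3.3414 5.2648 10.0148 12.3789] v=[2.5472 -2.7558 1.2979 -1.0893]
Step 4: x=[3.6786 5.1659 9.8926 12.2628] v=[1.6859 -0.4945 -0.6108 -0.5806]
Step 5: x=[3.7737 5.5853 9.3934 12.2474] v=[0.4757 2.0970 -2.4960 -0.0768]
Step 6: x=[3.6787 6.3241 8.7415 12.2554] v=[-0.4750 3.6942 -3.2593 0.0400]
Step 7: x=[3.5270 7.0265 8.2651 12.1812] v=[-0.7587 3.5118 -2.3821 -0.3711]
Max displacement = 1.0265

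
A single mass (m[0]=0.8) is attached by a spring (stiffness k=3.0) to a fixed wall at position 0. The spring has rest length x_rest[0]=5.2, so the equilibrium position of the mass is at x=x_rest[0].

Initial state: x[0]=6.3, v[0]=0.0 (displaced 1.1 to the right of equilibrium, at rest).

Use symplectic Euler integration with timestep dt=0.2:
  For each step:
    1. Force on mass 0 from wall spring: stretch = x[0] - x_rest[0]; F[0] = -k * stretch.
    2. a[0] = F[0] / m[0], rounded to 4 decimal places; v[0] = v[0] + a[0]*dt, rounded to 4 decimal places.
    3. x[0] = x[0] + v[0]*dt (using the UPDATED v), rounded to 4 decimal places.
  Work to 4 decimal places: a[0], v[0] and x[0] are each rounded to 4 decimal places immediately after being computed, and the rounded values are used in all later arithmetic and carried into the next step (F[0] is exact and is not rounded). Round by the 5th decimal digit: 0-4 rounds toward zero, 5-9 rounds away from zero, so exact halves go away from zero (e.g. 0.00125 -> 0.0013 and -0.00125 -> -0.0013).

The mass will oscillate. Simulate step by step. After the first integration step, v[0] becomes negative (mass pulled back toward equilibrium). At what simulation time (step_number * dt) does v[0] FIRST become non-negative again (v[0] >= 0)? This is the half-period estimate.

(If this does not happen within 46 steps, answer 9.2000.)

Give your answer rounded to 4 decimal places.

Step 0: x=[6.3000] v=[0.0000]
Step 1: x=[6.1350] v=[-0.8250]
Step 2: x=[5.8297] v=[-1.5263]
Step 3: x=[5.4300] v=[-1.9986]
Step 4: x=[4.9958] v=[-2.1711]
Step 5: x=[4.5922] v=[-2.0179]
Step 6: x=[4.2798] v=[-1.5620]
Step 7: x=[4.1054] v=[-0.8718]
Step 8: x=[4.0952] v=[-0.0508]
Step 9: x=[4.2508] v=[0.7778]
First v>=0 after going negative at step 9, time=1.8000

Answer: 1.8000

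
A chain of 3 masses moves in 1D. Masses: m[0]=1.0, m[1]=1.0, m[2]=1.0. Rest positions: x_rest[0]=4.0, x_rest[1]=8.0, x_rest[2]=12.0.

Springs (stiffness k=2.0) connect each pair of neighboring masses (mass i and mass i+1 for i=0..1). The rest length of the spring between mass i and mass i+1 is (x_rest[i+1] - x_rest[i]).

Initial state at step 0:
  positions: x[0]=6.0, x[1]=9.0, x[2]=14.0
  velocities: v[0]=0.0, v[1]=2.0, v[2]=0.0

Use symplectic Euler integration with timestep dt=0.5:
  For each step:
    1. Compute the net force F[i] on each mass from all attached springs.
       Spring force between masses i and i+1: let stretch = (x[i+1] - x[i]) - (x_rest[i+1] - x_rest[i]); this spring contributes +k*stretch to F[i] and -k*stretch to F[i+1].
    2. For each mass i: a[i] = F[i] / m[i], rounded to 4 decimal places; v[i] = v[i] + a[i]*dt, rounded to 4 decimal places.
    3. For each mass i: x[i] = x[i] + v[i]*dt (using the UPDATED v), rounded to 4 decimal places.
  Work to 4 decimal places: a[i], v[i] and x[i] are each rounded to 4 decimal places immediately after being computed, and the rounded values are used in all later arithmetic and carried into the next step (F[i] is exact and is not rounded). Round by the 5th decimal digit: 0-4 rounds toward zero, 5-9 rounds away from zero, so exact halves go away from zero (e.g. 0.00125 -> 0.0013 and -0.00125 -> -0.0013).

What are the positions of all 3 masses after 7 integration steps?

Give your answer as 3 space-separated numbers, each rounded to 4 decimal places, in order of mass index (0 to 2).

Step 0: x=[6.0000 9.0000 14.0000] v=[0.0000 2.0000 0.0000]
Step 1: x=[5.5000 11.0000 13.5000] v=[-1.0000 4.0000 -1.0000]
Step 2: x=[5.7500 11.5000 13.7500] v=[0.5000 1.0000 0.5000]
Step 3: x=[6.8750 10.2500 14.8750] v=[2.2500 -2.5000 2.2500]
Step 4: x=[7.6875 9.6250 15.6875] v=[1.6250 -1.2500 1.6250]
Step 5: x=[7.4688 11.0625 15.4688] v=[-0.4375 2.8750 -0.4375]
Step 6: x=[7.0469 12.9063 15.0469] v=[-0.8438 3.6876 -0.8438]
Step 7: x=[7.5547 12.8907 15.5547] v=[1.0156 -0.0312 1.0156]

Answer: 7.5547 12.8907 15.5547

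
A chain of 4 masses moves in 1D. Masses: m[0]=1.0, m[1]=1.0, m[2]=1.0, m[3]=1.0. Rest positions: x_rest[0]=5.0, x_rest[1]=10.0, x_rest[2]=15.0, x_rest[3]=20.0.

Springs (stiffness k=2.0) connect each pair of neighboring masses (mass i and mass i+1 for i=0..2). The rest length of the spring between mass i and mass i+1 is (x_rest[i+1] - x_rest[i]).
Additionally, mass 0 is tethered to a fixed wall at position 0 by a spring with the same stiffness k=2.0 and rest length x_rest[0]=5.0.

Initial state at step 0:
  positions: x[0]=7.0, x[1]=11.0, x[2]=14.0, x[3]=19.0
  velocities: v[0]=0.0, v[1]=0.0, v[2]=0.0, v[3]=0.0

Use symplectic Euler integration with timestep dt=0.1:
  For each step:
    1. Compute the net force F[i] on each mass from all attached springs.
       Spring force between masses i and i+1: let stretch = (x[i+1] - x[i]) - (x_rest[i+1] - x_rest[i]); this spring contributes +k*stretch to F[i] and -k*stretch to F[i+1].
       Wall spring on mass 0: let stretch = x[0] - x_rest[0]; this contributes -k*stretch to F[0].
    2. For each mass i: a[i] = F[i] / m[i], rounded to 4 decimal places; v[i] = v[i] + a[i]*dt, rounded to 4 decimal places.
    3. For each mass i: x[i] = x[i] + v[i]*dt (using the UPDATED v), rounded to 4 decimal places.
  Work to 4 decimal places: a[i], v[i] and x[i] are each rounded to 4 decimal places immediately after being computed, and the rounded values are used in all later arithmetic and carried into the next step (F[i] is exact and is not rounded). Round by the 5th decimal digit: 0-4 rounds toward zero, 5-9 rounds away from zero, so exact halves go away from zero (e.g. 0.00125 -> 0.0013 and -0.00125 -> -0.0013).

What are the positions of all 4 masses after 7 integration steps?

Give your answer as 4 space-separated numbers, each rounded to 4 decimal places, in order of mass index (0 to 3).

Answer: 5.5573 10.4872 14.8889 19.0895

Derivation:
Step 0: x=[7.0000 11.0000 14.0000 19.0000] v=[0.0000 0.0000 0.0000 0.0000]
Step 1: x=[6.9400 10.9800 14.0400 19.0000] v=[-0.6000 -0.2000 0.4000 0.0000]
Step 2: x=[6.8220 10.9404 14.1180 19.0008] v=[-1.1800 -0.3960 0.7800 0.0080]
Step 3: x=[6.6499 10.8820 14.2301 19.0039] v=[-1.7207 -0.5842 1.1210 0.0314]
Step 4: x=[6.4295 10.8059 14.3707 19.0116] v=[-2.2043 -0.7610 1.4061 0.0766]
Step 5: x=[6.1680 10.7136 14.5328 19.0264] v=[-2.6149 -0.9233 1.6213 0.1484]
Step 6: x=[5.8741 10.6067 14.7084 19.0514] v=[-2.9394 -1.0686 1.7562 0.2497]
Step 7: x=[5.5573 10.4872 14.8889 19.0895] v=[-3.1677 -1.1948 1.8045 0.3811]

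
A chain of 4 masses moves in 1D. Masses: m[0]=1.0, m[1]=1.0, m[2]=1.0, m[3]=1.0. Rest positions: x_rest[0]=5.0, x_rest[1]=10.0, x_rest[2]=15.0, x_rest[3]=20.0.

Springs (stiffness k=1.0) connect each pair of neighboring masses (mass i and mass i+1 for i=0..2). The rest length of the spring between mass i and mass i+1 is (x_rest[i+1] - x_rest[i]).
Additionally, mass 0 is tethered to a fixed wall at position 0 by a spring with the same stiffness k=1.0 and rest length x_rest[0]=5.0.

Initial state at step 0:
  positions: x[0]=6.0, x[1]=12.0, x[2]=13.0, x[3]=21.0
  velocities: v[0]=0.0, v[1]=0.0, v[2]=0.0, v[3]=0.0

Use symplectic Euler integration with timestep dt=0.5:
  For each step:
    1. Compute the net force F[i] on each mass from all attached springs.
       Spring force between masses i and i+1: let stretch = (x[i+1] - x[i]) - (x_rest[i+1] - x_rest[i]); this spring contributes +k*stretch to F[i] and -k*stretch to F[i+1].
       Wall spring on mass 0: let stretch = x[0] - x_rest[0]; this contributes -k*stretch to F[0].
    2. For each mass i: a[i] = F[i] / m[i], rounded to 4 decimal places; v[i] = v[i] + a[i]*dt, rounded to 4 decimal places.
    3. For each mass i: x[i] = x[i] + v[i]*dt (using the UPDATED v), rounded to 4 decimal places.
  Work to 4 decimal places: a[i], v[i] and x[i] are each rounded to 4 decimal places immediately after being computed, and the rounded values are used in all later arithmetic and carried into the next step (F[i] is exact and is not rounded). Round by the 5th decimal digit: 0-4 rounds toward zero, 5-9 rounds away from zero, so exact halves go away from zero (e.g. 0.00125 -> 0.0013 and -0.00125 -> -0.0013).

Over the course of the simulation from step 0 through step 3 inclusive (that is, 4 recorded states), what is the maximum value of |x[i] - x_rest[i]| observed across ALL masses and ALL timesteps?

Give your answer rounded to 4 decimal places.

Answer: 2.7344

Derivation:
Step 0: x=[6.0000 12.0000 13.0000 21.0000] v=[0.0000 0.0000 0.0000 0.0000]
Step 1: x=[6.0000 10.7500 14.7500 20.2500] v=[0.0000 -2.5000 3.5000 -1.5000]
Step 2: x=[5.6875 9.3125 16.8750 19.3750] v=[-0.6250 -2.8750 4.2500 -1.7500]
Step 3: x=[4.8594 8.8594 17.7344 19.1250] v=[-1.6563 -0.9063 1.7188 -0.5000]
Max displacement = 2.7344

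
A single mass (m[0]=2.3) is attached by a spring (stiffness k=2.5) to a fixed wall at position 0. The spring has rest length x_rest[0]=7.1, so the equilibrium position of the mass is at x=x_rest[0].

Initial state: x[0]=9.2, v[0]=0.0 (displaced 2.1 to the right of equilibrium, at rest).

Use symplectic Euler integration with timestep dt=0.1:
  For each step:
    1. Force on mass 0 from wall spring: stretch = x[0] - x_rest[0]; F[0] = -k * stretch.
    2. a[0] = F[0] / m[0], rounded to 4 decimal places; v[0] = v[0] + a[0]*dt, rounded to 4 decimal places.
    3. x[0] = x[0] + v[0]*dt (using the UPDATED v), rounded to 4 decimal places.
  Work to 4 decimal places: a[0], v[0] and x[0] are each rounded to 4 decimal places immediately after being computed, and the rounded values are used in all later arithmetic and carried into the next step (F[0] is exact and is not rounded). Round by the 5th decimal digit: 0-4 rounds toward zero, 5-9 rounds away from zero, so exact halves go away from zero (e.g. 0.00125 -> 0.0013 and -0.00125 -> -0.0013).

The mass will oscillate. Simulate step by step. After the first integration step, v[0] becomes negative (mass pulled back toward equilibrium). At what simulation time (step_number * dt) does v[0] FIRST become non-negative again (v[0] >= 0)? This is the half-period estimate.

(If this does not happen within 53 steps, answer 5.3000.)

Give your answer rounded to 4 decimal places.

Answer: 3.1000

Derivation:
Step 0: x=[9.2000] v=[0.0000]
Step 1: x=[9.1772] v=[-0.2283]
Step 2: x=[9.1318] v=[-0.4541]
Step 3: x=[9.0643] v=[-0.6750]
Step 4: x=[8.9755] v=[-0.8885]
Step 5: x=[8.8663] v=[-1.0924]
Step 6: x=[8.7379] v=[-1.2844]
Step 7: x=[8.5917] v=[-1.4624]
Step 8: x=[8.4293] v=[-1.6245]
Step 9: x=[8.2524] v=[-1.7690]
Step 10: x=[8.0630] v=[-1.8943]
Step 11: x=[7.8631] v=[-1.9990]
Step 12: x=[7.6549] v=[-2.0820]
Step 13: x=[7.4407] v=[-2.1423]
Step 14: x=[7.2228] v=[-2.1793]
Step 15: x=[7.0035] v=[-2.1927]
Step 16: x=[6.7853] v=[-2.1822]
Step 17: x=[6.5705] v=[-2.1480]
Step 18: x=[6.3615] v=[-2.0905]
Step 19: x=[6.1605] v=[-2.0102]
Step 20: x=[5.9697] v=[-1.9081]
Step 21: x=[5.7912] v=[-1.7852]
Step 22: x=[5.6269] v=[-1.6429]
Step 23: x=[5.4786] v=[-1.4828]
Step 24: x=[5.3479] v=[-1.3066]
Step 25: x=[5.2363] v=[-1.1162]
Step 26: x=[5.1449] v=[-0.9136]
Step 27: x=[5.0748] v=[-0.7011]
Step 28: x=[5.0267] v=[-0.4810]
Step 29: x=[5.0011] v=[-0.2556]
Step 30: x=[4.9984] v=[-0.0275]
Step 31: x=[5.0185] v=[0.2009]
First v>=0 after going negative at step 31, time=3.1000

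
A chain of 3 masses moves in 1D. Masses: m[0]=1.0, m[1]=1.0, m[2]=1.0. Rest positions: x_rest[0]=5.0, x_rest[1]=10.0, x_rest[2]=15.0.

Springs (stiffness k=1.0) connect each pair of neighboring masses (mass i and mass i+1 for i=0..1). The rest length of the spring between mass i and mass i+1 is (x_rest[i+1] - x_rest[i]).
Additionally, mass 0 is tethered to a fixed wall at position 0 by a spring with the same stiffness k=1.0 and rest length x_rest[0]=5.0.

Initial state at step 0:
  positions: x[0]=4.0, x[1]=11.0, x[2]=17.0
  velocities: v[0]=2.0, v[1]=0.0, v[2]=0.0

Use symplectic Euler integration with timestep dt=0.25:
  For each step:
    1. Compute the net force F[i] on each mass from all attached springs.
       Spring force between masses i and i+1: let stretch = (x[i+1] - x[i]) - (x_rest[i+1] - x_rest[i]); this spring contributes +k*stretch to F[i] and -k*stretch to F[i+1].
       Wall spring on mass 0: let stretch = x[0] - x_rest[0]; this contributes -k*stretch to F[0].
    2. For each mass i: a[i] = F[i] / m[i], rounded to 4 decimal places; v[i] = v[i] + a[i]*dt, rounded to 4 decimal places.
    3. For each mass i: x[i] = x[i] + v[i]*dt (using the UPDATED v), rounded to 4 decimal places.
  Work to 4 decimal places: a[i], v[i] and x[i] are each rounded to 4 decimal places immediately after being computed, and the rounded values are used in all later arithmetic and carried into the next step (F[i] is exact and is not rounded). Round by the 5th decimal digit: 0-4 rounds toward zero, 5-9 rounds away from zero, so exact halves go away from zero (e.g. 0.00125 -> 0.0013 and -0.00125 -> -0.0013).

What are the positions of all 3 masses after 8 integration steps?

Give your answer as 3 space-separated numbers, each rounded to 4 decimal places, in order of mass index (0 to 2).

Answer: 7.4052 11.8347 15.3961

Derivation:
Step 0: x=[4.0000 11.0000 17.0000] v=[2.0000 0.0000 0.0000]
Step 1: x=[4.6875 10.9375 16.9375] v=[2.7500 -0.2500 -0.2500]
Step 2: x=[5.4727 10.8594 16.8125] v=[3.1406 -0.3125 -0.5000]
Step 3: x=[6.2525 10.8167 16.6279] v=[3.1191 -0.1709 -0.7383]
Step 4: x=[6.9268 10.8519 16.3926] v=[2.6970 0.1409 -0.9411]
Step 5: x=[7.4135 10.9881 16.1235] v=[1.9466 0.5448 -1.0763]
Step 6: x=[7.6602 11.2219 15.8460] v=[0.9869 0.9350 -1.1102]
Step 7: x=[7.6508 11.5221 15.5920] v=[-0.0377 1.2006 -1.0162]
Step 8: x=[7.4052 11.8347 15.3961] v=[-0.9826 1.2503 -0.7837]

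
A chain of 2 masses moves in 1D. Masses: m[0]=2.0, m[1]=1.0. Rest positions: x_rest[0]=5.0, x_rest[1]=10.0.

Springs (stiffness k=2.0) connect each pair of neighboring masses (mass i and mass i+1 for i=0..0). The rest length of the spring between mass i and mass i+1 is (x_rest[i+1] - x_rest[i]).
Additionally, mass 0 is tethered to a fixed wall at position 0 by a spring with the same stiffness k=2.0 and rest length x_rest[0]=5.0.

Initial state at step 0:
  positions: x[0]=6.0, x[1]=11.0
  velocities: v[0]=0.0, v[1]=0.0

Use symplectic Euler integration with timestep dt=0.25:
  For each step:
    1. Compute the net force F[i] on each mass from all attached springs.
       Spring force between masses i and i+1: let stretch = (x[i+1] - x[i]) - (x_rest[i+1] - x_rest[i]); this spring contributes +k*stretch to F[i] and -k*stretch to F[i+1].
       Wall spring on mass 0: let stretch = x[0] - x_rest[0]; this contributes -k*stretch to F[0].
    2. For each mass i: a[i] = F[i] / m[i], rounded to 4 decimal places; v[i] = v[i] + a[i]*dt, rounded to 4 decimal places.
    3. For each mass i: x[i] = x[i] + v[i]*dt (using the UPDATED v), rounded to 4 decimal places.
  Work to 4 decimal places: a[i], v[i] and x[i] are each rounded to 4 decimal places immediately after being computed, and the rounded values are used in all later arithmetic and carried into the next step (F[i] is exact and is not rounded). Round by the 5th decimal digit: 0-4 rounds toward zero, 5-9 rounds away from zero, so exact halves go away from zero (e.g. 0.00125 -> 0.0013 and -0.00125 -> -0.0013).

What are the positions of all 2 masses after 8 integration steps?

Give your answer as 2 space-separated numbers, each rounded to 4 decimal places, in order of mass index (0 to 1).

Answer: 4.8475 10.0745

Derivation:
Step 0: x=[6.0000 11.0000] v=[0.0000 0.0000]
Step 1: x=[5.9375 11.0000] v=[-0.2500 0.0000]
Step 2: x=[5.8203 10.9922] v=[-0.4688 -0.0313]
Step 3: x=[5.6626 10.9629] v=[-0.6309 -0.1173]
Step 4: x=[5.4822 10.8960] v=[-0.7215 -0.2675]
Step 5: x=[5.2976 10.7774] v=[-0.7386 -0.4744]
Step 6: x=[5.1243 10.5988] v=[-0.6931 -0.7143]
Step 7: x=[4.9729 10.3609] v=[-0.6056 -0.9516]
Step 8: x=[4.8475 10.0745] v=[-0.5018 -1.1456]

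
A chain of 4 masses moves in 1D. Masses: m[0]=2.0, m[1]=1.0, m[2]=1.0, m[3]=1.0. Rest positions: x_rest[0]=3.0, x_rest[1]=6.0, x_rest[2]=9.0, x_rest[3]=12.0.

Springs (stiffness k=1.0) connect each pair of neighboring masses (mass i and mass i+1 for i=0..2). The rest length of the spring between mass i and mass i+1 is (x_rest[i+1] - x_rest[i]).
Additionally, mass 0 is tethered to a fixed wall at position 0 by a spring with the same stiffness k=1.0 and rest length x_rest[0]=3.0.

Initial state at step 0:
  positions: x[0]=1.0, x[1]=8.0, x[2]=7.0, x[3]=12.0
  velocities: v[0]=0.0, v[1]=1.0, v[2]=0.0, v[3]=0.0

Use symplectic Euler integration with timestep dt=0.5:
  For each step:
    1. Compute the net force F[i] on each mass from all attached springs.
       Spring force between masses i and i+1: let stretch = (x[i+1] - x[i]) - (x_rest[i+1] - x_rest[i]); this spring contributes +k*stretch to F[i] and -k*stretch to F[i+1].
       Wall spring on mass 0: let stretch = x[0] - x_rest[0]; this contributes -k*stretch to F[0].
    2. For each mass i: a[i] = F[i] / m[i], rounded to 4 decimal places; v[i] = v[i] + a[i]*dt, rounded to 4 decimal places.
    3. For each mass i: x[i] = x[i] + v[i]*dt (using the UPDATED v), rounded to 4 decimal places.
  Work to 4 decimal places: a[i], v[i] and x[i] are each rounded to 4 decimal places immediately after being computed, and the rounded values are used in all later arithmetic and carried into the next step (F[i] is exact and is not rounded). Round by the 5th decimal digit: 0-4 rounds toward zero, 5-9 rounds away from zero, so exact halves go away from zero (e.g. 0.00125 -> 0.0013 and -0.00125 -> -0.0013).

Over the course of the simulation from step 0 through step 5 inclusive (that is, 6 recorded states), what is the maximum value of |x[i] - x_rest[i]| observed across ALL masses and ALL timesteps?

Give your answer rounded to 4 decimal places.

Step 0: x=[1.0000 8.0000 7.0000 12.0000] v=[0.0000 1.0000 0.0000 0.0000]
Step 1: x=[1.7500 6.5000 8.5000 11.5000] v=[1.5000 -3.0000 3.0000 -1.0000]
Step 2: x=[2.8750 4.3125 10.2500 11.0000] v=[2.2500 -4.3750 3.5000 -1.0000]
Step 3: x=[3.8203 3.2500 10.7032 11.0625] v=[1.8906 -2.1250 0.9063 0.1250]
Step 4: x=[4.2168 4.1934 9.3829 11.7852] v=[0.7930 1.8868 -2.6407 1.4454]
Step 5: x=[4.0833 6.4401 7.3658 12.6574] v=[-0.2671 4.4933 -4.0343 1.7443]
Max displacement = 2.7500

Answer: 2.7500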